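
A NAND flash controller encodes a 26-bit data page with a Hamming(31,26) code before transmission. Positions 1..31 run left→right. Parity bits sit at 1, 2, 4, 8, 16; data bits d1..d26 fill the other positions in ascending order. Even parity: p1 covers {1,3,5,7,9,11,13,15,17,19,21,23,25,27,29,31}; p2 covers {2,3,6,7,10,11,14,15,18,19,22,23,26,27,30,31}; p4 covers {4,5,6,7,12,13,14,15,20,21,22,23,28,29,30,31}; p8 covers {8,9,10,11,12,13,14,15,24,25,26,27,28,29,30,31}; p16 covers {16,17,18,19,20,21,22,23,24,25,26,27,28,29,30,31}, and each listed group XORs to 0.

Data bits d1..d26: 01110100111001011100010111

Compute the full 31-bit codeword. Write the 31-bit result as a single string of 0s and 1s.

0100111001001110001011100010111

Place data at non-parity positions: p1 p2 0 p4 1 1 1 p8 0 1 0 0 1 1 1 p16 0 0 1 0 1 1 1 0 0 0 1 0 1 1 1
p1 (pos 1,3,5,7,9,11,13,15,17,19,21,23,25,27,29,31): XOR of data positions = 0⊕1⊕1⊕0⊕0⊕1⊕1⊕0⊕1⊕1⊕1⊕0⊕1⊕1⊕1 = 0
p2 (pos 2,3,6,7,10,11,14,15,18,19,22,23,26,27,30,31): XOR of data positions = 0⊕1⊕1⊕1⊕0⊕1⊕1⊕0⊕1⊕1⊕1⊕0⊕1⊕1⊕1 = 1
p4 (pos 4,5,6,7,12,13,14,15,20,21,22,23,28,29,30,31): XOR of data positions = 1⊕1⊕1⊕0⊕1⊕1⊕1⊕0⊕1⊕1⊕1⊕0⊕1⊕1⊕1 = 0
p8 (pos 8,9,10,11,12,13,14,15,24,25,26,27,28,29,30,31): XOR of data positions = 0⊕1⊕0⊕0⊕1⊕1⊕1⊕0⊕0⊕0⊕1⊕0⊕1⊕1⊕1 = 0
p16 (pos 16,17,18,19,20,21,22,23,24,25,26,27,28,29,30,31): XOR of data positions = 0⊕0⊕1⊕0⊕1⊕1⊕1⊕0⊕0⊕0⊕1⊕0⊕1⊕1⊕1 = 0
Codeword: 0100111001001110001011100010111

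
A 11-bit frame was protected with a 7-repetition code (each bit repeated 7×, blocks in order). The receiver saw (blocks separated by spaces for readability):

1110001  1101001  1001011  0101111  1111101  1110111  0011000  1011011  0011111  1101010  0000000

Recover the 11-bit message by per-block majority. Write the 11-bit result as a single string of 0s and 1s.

11111101110

Block 1 (1110001): 4 ones → 1
Block 2 (1101001): 4 ones → 1
Block 3 (1001011): 4 ones → 1
Block 4 (0101111): 5 ones → 1
Block 5 (1111101): 6 ones → 1
Block 6 (1110111): 6 ones → 1
Block 7 (0011000): 2 ones → 0
Block 8 (1011011): 5 ones → 1
Block 9 (0011111): 5 ones → 1
Block 10 (1101010): 4 ones → 1
Block 11 (0000000): 0 ones → 0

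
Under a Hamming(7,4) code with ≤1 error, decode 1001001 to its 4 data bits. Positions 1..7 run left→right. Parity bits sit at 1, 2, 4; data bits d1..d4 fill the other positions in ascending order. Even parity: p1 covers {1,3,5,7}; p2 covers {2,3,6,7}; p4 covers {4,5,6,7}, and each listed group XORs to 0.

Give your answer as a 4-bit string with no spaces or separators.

0001

s1 (pos 1,3,5,7): 1⊕0⊕0⊕1 = 0
s2 (pos 2,3,6,7): 0⊕0⊕0⊕1 = 1
s4 (pos 4,5,6,7): 1⊕0⊕0⊕1 = 0
Syndrome s4…s1 = 010 → error at position 2.
Flip position 2: 1001001 → 1101001
Read data bits from positions 3,5,6,7: 0001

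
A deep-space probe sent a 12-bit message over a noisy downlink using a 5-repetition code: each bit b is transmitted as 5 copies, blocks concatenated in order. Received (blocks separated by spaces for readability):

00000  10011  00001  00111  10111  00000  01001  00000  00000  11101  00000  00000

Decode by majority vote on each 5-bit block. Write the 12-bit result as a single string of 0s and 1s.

Block 1 (00000): 0 ones → 0
Block 2 (10011): 3 ones → 1
Block 3 (00001): 1 one → 0
Block 4 (00111): 3 ones → 1
Block 5 (10111): 4 ones → 1
Block 6 (00000): 0 ones → 0
Block 7 (01001): 2 ones → 0
Block 8 (00000): 0 ones → 0
Block 9 (00000): 0 ones → 0
Block 10 (11101): 4 ones → 1
Block 11 (00000): 0 ones → 0
Block 12 (00000): 0 ones → 0

010110000100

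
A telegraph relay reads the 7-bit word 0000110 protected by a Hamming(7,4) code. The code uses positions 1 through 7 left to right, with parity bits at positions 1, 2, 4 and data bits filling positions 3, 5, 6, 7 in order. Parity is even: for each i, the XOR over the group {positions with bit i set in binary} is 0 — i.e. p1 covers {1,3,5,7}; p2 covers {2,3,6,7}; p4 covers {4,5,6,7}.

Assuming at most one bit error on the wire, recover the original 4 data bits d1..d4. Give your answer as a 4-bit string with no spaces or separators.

1110

s1 (pos 1,3,5,7): 0⊕0⊕1⊕0 = 1
s2 (pos 2,3,6,7): 0⊕0⊕1⊕0 = 1
s4 (pos 4,5,6,7): 0⊕1⊕1⊕0 = 0
Syndrome s4…s1 = 011 → error at position 3.
Flip position 3: 0000110 → 0010110
Read data bits from positions 3,5,6,7: 1110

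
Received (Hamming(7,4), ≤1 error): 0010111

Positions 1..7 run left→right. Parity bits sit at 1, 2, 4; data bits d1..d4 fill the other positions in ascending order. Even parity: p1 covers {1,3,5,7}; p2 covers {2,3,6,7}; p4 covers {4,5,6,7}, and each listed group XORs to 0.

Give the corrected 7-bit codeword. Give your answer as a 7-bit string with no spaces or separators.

0010110

s1 (pos 1,3,5,7): 0⊕1⊕1⊕1 = 1
s2 (pos 2,3,6,7): 0⊕1⊕1⊕1 = 1
s4 (pos 4,5,6,7): 0⊕1⊕1⊕1 = 1
Syndrome s4…s1 = 111 → error at position 7.
Flip position 7: 0010111 → 0010110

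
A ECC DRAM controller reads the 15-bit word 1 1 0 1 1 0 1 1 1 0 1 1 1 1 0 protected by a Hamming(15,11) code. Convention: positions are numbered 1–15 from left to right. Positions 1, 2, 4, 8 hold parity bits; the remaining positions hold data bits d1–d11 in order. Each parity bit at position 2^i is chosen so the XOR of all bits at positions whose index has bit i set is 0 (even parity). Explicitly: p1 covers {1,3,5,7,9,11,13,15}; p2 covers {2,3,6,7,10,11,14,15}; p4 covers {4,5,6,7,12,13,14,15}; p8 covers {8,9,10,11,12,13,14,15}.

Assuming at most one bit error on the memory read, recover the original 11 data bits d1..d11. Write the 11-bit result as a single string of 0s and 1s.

s1 (pos 1,3,5,7,9,11,13,15): 1⊕0⊕1⊕1⊕1⊕1⊕1⊕0 = 0
s2 (pos 2,3,6,7,10,11,14,15): 1⊕0⊕0⊕1⊕0⊕1⊕1⊕0 = 0
s4 (pos 4,5,6,7,12,13,14,15): 1⊕1⊕0⊕1⊕1⊕1⊕1⊕0 = 0
s8 (pos 8,9,10,11,12,13,14,15): 1⊕1⊕0⊕1⊕1⊕1⊕1⊕0 = 0
Syndrome s8…s1 = 0000 → no error.
Read data bits from positions 3,5,6,7,9,10,11,12,13,14,15: 01011011110

01011011110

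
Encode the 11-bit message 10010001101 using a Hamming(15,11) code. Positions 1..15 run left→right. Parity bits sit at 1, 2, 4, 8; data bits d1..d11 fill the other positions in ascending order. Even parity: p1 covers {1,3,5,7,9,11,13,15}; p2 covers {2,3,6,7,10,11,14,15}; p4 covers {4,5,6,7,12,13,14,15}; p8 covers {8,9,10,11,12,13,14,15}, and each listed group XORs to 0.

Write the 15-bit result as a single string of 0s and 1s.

011000110001101

Place data at non-parity positions: p1 p2 1 p4 0 0 1 p8 0 0 0 1 1 0 1
p1 (pos 1,3,5,7,9,11,13,15): XOR of data positions = 1⊕0⊕1⊕0⊕0⊕1⊕1 = 0
p2 (pos 2,3,6,7,10,11,14,15): XOR of data positions = 1⊕0⊕1⊕0⊕0⊕0⊕1 = 1
p4 (pos 4,5,6,7,12,13,14,15): XOR of data positions = 0⊕0⊕1⊕1⊕1⊕0⊕1 = 0
p8 (pos 8,9,10,11,12,13,14,15): XOR of data positions = 0⊕0⊕0⊕1⊕1⊕0⊕1 = 1
Codeword: 011000110001101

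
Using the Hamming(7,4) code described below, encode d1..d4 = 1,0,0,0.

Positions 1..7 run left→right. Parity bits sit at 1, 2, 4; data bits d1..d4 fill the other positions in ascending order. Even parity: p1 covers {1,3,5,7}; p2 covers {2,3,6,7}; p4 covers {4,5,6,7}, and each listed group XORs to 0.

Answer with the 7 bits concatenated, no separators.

Place data at non-parity positions: p1 p2 1 p4 0 0 0
p1 (pos 1,3,5,7): XOR of data positions = 1⊕0⊕0 = 1
p2 (pos 2,3,6,7): XOR of data positions = 1⊕0⊕0 = 1
p4 (pos 4,5,6,7): XOR of data positions = 0⊕0⊕0 = 0
Codeword: 1110000

1110000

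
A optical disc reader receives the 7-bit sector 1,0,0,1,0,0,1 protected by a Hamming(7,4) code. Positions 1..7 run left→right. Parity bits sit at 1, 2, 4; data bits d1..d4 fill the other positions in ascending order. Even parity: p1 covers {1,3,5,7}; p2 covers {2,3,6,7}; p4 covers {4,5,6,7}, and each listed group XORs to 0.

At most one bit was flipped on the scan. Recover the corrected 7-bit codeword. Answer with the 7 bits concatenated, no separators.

s1 (pos 1,3,5,7): 1⊕0⊕0⊕1 = 0
s2 (pos 2,3,6,7): 0⊕0⊕0⊕1 = 1
s4 (pos 4,5,6,7): 1⊕0⊕0⊕1 = 0
Syndrome s4…s1 = 010 → error at position 2.
Flip position 2: 1001001 → 1101001

1101001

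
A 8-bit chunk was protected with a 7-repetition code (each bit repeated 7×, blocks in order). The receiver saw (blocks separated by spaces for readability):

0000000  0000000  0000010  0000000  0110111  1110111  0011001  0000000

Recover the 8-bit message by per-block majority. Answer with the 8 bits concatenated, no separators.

Block 1 (0000000): 0 ones → 0
Block 2 (0000000): 0 ones → 0
Block 3 (0000010): 1 one → 0
Block 4 (0000000): 0 ones → 0
Block 5 (0110111): 5 ones → 1
Block 6 (1110111): 6 ones → 1
Block 7 (0011001): 3 ones → 0
Block 8 (0000000): 0 ones → 0

00001100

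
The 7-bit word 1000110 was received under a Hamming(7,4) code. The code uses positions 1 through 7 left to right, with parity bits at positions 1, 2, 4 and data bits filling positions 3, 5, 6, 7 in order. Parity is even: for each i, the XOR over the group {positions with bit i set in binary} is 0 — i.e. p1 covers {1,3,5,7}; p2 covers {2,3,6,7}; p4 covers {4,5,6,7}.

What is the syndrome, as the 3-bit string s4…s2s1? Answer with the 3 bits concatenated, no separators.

s1 (pos 1,3,5,7): 1⊕0⊕1⊕0 = 0
s2 (pos 2,3,6,7): 0⊕0⊕1⊕0 = 1
s4 (pos 4,5,6,7): 0⊕1⊕1⊕0 = 0
Syndrome s4…s1 = 010 → error at position 2.

010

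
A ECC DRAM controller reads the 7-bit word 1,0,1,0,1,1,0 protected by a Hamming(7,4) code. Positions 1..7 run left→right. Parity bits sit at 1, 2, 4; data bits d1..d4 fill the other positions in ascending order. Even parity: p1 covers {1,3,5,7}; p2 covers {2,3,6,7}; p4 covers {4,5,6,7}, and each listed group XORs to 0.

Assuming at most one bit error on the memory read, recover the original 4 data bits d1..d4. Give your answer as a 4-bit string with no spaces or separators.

s1 (pos 1,3,5,7): 1⊕1⊕1⊕0 = 1
s2 (pos 2,3,6,7): 0⊕1⊕1⊕0 = 0
s4 (pos 4,5,6,7): 0⊕1⊕1⊕0 = 0
Syndrome s4…s1 = 001 → error at position 1.
Flip position 1: 1010110 → 0010110
Read data bits from positions 3,5,6,7: 1110

1110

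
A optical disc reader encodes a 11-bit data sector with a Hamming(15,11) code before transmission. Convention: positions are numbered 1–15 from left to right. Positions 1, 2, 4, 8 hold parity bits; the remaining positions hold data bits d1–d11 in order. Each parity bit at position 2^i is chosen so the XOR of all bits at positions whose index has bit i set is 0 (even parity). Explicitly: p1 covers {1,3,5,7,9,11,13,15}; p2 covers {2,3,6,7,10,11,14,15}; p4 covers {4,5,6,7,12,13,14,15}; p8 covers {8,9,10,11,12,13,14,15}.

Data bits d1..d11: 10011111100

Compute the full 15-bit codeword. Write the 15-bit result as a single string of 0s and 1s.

101100111111100

Place data at non-parity positions: p1 p2 1 p4 0 0 1 p8 1 1 1 1 1 0 0
p1 (pos 1,3,5,7,9,11,13,15): XOR of data positions = 1⊕0⊕1⊕1⊕1⊕1⊕0 = 1
p2 (pos 2,3,6,7,10,11,14,15): XOR of data positions = 1⊕0⊕1⊕1⊕1⊕0⊕0 = 0
p4 (pos 4,5,6,7,12,13,14,15): XOR of data positions = 0⊕0⊕1⊕1⊕1⊕0⊕0 = 1
p8 (pos 8,9,10,11,12,13,14,15): XOR of data positions = 1⊕1⊕1⊕1⊕1⊕0⊕0 = 1
Codeword: 101100111111100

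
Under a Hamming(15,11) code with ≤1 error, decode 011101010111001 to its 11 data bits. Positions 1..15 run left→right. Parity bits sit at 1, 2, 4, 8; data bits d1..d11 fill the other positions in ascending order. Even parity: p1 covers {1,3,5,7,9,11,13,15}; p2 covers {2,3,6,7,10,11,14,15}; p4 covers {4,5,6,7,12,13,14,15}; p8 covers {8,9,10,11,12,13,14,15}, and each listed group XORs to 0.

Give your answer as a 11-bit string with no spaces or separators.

10101111001

s1 (pos 1,3,5,7,9,11,13,15): 0⊕1⊕0⊕0⊕0⊕1⊕0⊕1 = 1
s2 (pos 2,3,6,7,10,11,14,15): 1⊕1⊕1⊕0⊕1⊕1⊕0⊕1 = 0
s4 (pos 4,5,6,7,12,13,14,15): 1⊕0⊕1⊕0⊕1⊕0⊕0⊕1 = 0
s8 (pos 8,9,10,11,12,13,14,15): 1⊕0⊕1⊕1⊕1⊕0⊕0⊕1 = 1
Syndrome s8…s1 = 1001 → error at position 9.
Flip position 9: 011101010111001 → 011101011111001
Read data bits from positions 3,5,6,7,9,10,11,12,13,14,15: 10101111001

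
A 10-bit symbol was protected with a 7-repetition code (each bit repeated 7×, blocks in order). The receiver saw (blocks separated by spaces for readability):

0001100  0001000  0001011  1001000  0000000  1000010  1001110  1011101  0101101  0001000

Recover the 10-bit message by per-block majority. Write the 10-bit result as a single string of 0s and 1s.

Block 1 (0001100): 2 ones → 0
Block 2 (0001000): 1 one → 0
Block 3 (0001011): 3 ones → 0
Block 4 (1001000): 2 ones → 0
Block 5 (0000000): 0 ones → 0
Block 6 (1000010): 2 ones → 0
Block 7 (1001110): 4 ones → 1
Block 8 (1011101): 5 ones → 1
Block 9 (0101101): 4 ones → 1
Block 10 (0001000): 1 one → 0

0000001110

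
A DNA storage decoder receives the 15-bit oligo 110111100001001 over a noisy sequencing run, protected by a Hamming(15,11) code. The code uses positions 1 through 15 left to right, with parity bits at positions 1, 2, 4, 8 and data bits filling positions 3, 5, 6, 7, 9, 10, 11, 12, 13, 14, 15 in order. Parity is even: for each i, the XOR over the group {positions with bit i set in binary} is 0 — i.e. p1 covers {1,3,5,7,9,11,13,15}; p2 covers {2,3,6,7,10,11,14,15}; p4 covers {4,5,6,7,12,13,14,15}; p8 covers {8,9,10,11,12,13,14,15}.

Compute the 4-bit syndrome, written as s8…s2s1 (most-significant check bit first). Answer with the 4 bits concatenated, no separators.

0000

s1 (pos 1,3,5,7,9,11,13,15): 1⊕0⊕1⊕1⊕0⊕0⊕0⊕1 = 0
s2 (pos 2,3,6,7,10,11,14,15): 1⊕0⊕1⊕1⊕0⊕0⊕0⊕1 = 0
s4 (pos 4,5,6,7,12,13,14,15): 1⊕1⊕1⊕1⊕1⊕0⊕0⊕1 = 0
s8 (pos 8,9,10,11,12,13,14,15): 0⊕0⊕0⊕0⊕1⊕0⊕0⊕1 = 0
Syndrome s8…s1 = 0000 → no error.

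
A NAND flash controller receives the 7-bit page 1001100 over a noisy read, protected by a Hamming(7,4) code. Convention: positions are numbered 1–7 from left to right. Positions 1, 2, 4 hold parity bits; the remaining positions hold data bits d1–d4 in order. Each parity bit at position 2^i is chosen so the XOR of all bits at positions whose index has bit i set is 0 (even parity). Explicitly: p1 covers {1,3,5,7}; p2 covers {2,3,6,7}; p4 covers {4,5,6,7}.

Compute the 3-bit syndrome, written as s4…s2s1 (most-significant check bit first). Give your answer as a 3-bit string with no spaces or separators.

s1 (pos 1,3,5,7): 1⊕0⊕1⊕0 = 0
s2 (pos 2,3,6,7): 0⊕0⊕0⊕0 = 0
s4 (pos 4,5,6,7): 1⊕1⊕0⊕0 = 0
Syndrome s4…s1 = 000 → no error.

000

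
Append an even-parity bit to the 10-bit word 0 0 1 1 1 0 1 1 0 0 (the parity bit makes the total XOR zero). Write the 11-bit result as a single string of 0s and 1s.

XOR of the 10 data bits: 0⊕0⊕1⊕1⊕1⊕0⊕1⊕1⊕0⊕0 = 1
Parity bit = 1 (so all 11 bits XOR to 0).

00111011001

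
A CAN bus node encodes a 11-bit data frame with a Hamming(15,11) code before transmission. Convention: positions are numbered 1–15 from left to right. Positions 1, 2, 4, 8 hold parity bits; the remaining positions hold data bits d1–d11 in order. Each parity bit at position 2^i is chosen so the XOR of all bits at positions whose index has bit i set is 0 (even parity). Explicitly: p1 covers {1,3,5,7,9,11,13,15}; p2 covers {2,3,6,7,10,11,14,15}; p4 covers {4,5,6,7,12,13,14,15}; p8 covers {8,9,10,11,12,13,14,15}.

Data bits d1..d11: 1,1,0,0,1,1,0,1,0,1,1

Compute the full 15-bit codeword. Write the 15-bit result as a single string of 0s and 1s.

001010011101011

Place data at non-parity positions: p1 p2 1 p4 1 0 0 p8 1 1 0 1 0 1 1
p1 (pos 1,3,5,7,9,11,13,15): XOR of data positions = 1⊕1⊕0⊕1⊕0⊕0⊕1 = 0
p2 (pos 2,3,6,7,10,11,14,15): XOR of data positions = 1⊕0⊕0⊕1⊕0⊕1⊕1 = 0
p4 (pos 4,5,6,7,12,13,14,15): XOR of data positions = 1⊕0⊕0⊕1⊕0⊕1⊕1 = 0
p8 (pos 8,9,10,11,12,13,14,15): XOR of data positions = 1⊕1⊕0⊕1⊕0⊕1⊕1 = 1
Codeword: 001010011101011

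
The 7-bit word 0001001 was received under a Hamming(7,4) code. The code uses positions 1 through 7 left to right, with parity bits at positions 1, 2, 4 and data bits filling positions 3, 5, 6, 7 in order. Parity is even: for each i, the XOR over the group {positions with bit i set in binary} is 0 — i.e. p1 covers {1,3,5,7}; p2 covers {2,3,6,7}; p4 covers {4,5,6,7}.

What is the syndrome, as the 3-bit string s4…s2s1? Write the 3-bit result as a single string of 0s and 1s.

011

s1 (pos 1,3,5,7): 0⊕0⊕0⊕1 = 1
s2 (pos 2,3,6,7): 0⊕0⊕0⊕1 = 1
s4 (pos 4,5,6,7): 1⊕0⊕0⊕1 = 0
Syndrome s4…s1 = 011 → error at position 3.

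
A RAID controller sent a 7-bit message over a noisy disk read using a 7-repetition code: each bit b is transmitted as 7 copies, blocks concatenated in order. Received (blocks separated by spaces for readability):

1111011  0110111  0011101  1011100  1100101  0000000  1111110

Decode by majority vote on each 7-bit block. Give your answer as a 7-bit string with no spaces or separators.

Block 1 (1111011): 6 ones → 1
Block 2 (0110111): 5 ones → 1
Block 3 (0011101): 4 ones → 1
Block 4 (1011100): 4 ones → 1
Block 5 (1100101): 4 ones → 1
Block 6 (0000000): 0 ones → 0
Block 7 (1111110): 6 ones → 1

1111101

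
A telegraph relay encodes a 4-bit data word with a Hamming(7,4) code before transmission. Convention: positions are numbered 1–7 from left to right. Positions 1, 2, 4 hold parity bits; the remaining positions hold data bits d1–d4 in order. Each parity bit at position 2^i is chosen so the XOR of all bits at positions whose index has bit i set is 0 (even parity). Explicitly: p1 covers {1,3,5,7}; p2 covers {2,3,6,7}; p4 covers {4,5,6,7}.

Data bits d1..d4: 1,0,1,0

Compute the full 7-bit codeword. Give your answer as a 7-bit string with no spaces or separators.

1011010

Place data at non-parity positions: p1 p2 1 p4 0 1 0
p1 (pos 1,3,5,7): XOR of data positions = 1⊕0⊕0 = 1
p2 (pos 2,3,6,7): XOR of data positions = 1⊕1⊕0 = 0
p4 (pos 4,5,6,7): XOR of data positions = 0⊕1⊕0 = 1
Codeword: 1011010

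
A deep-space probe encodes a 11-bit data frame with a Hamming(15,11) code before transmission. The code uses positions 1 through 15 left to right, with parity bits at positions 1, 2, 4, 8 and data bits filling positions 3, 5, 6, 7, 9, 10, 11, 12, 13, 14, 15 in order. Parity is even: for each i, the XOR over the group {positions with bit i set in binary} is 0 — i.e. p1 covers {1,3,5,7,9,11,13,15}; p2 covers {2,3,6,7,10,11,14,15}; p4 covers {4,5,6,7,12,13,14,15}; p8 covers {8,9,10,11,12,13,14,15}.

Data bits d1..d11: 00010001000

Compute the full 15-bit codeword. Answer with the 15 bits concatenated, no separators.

Place data at non-parity positions: p1 p2 0 p4 0 0 1 p8 0 0 0 1 0 0 0
p1 (pos 1,3,5,7,9,11,13,15): XOR of data positions = 0⊕0⊕1⊕0⊕0⊕0⊕0 = 1
p2 (pos 2,3,6,7,10,11,14,15): XOR of data positions = 0⊕0⊕1⊕0⊕0⊕0⊕0 = 1
p4 (pos 4,5,6,7,12,13,14,15): XOR of data positions = 0⊕0⊕1⊕1⊕0⊕0⊕0 = 0
p8 (pos 8,9,10,11,12,13,14,15): XOR of data positions = 0⊕0⊕0⊕1⊕0⊕0⊕0 = 1
Codeword: 110000110001000

110000110001000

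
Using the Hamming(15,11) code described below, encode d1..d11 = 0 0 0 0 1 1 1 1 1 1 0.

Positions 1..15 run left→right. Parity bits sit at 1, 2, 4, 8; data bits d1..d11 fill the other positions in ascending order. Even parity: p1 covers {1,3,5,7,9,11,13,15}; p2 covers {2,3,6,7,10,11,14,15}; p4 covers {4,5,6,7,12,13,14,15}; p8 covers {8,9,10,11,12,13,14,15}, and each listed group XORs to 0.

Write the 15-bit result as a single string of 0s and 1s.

110100001111110

Place data at non-parity positions: p1 p2 0 p4 0 0 0 p8 1 1 1 1 1 1 0
p1 (pos 1,3,5,7,9,11,13,15): XOR of data positions = 0⊕0⊕0⊕1⊕1⊕1⊕0 = 1
p2 (pos 2,3,6,7,10,11,14,15): XOR of data positions = 0⊕0⊕0⊕1⊕1⊕1⊕0 = 1
p4 (pos 4,5,6,7,12,13,14,15): XOR of data positions = 0⊕0⊕0⊕1⊕1⊕1⊕0 = 1
p8 (pos 8,9,10,11,12,13,14,15): XOR of data positions = 1⊕1⊕1⊕1⊕1⊕1⊕0 = 0
Codeword: 110100001111110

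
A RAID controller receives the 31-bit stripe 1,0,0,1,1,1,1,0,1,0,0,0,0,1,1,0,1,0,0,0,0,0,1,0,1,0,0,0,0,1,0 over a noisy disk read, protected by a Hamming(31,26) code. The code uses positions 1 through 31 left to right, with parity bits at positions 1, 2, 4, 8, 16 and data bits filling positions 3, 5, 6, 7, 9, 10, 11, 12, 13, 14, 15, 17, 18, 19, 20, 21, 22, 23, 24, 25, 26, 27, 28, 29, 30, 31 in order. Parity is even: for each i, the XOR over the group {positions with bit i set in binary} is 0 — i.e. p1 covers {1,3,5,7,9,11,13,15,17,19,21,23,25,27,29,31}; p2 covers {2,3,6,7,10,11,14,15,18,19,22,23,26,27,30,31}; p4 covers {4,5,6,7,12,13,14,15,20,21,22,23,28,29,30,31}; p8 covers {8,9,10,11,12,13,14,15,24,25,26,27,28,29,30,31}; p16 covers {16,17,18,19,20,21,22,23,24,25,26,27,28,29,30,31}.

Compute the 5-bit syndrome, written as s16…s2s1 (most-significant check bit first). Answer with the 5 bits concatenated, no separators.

s1 (pos 1,3,5,7,9,11,13,15,17,19,21,23,25,27,29,31): 1⊕0⊕1⊕1⊕1⊕0⊕0⊕1⊕1⊕0⊕0⊕1⊕1⊕0⊕0⊕0 = 0
s2 (pos 2,3,6,7,10,11,14,15,18,19,22,23,26,27,30,31): 0⊕0⊕1⊕1⊕0⊕0⊕1⊕1⊕0⊕0⊕0⊕1⊕0⊕0⊕1⊕0 = 0
s4 (pos 4,5,6,7,12,13,14,15,20,21,22,23,28,29,30,31): 1⊕1⊕1⊕1⊕0⊕0⊕1⊕1⊕0⊕0⊕0⊕1⊕0⊕0⊕1⊕0 = 0
s8 (pos 8,9,10,11,12,13,14,15,24,25,26,27,28,29,30,31): 0⊕1⊕0⊕0⊕0⊕0⊕1⊕1⊕0⊕1⊕0⊕0⊕0⊕0⊕1⊕0 = 1
s16 (pos 16,17,18,19,20,21,22,23,24,25,26,27,28,29,30,31): 0⊕1⊕0⊕0⊕0⊕0⊕0⊕1⊕0⊕1⊕0⊕0⊕0⊕0⊕1⊕0 = 0
Syndrome s16…s1 = 01000 → error at position 8.

01000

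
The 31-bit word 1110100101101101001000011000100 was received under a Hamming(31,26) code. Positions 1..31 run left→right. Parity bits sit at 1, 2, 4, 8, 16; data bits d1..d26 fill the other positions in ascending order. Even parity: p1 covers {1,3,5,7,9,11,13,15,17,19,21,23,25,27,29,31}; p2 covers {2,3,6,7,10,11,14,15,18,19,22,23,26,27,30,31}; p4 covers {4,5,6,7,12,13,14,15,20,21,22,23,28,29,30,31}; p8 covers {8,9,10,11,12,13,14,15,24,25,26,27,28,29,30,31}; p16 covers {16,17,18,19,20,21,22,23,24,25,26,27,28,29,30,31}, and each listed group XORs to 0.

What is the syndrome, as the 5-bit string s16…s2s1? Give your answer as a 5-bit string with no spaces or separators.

10000

s1 (pos 1,3,5,7,9,11,13,15,17,19,21,23,25,27,29,31): 1⊕1⊕1⊕0⊕0⊕1⊕1⊕0⊕0⊕1⊕0⊕0⊕1⊕0⊕1⊕0 = 0
s2 (pos 2,3,6,7,10,11,14,15,18,19,22,23,26,27,30,31): 1⊕1⊕0⊕0⊕1⊕1⊕1⊕0⊕0⊕1⊕0⊕0⊕0⊕0⊕0⊕0 = 0
s4 (pos 4,5,6,7,12,13,14,15,20,21,22,23,28,29,30,31): 0⊕1⊕0⊕0⊕0⊕1⊕1⊕0⊕0⊕0⊕0⊕0⊕0⊕1⊕0⊕0 = 0
s8 (pos 8,9,10,11,12,13,14,15,24,25,26,27,28,29,30,31): 1⊕0⊕1⊕1⊕0⊕1⊕1⊕0⊕1⊕1⊕0⊕0⊕0⊕1⊕0⊕0 = 0
s16 (pos 16,17,18,19,20,21,22,23,24,25,26,27,28,29,30,31): 1⊕0⊕0⊕1⊕0⊕0⊕0⊕0⊕1⊕1⊕0⊕0⊕0⊕1⊕0⊕0 = 1
Syndrome s16…s1 = 10000 → error at position 16.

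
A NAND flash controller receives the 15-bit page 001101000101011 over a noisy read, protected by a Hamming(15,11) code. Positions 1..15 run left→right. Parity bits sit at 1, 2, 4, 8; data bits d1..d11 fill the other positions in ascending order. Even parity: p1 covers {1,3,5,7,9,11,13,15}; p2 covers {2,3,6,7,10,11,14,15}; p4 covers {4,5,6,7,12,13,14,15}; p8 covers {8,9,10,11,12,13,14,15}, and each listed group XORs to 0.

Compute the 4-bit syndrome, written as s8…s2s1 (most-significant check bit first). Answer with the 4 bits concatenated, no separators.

s1 (pos 1,3,5,7,9,11,13,15): 0⊕1⊕0⊕0⊕0⊕0⊕0⊕1 = 0
s2 (pos 2,3,6,7,10,11,14,15): 0⊕1⊕1⊕0⊕1⊕0⊕1⊕1 = 1
s4 (pos 4,5,6,7,12,13,14,15): 1⊕0⊕1⊕0⊕1⊕0⊕1⊕1 = 1
s8 (pos 8,9,10,11,12,13,14,15): 0⊕0⊕1⊕0⊕1⊕0⊕1⊕1 = 0
Syndrome s8…s1 = 0110 → error at position 6.

0110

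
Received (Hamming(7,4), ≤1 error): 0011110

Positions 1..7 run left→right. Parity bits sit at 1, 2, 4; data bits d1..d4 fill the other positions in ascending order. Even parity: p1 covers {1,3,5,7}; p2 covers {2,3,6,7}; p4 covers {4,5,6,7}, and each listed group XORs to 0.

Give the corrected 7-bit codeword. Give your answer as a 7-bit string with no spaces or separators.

s1 (pos 1,3,5,7): 0⊕1⊕1⊕0 = 0
s2 (pos 2,3,6,7): 0⊕1⊕1⊕0 = 0
s4 (pos 4,5,6,7): 1⊕1⊕1⊕0 = 1
Syndrome s4…s1 = 100 → error at position 4.
Flip position 4: 0011110 → 0010110

0010110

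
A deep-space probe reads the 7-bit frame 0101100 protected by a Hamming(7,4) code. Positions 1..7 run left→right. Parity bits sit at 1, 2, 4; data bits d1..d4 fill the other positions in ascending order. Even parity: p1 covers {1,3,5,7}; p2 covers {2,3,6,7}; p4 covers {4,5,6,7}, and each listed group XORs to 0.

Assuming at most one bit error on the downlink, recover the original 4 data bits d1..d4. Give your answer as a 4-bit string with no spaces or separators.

s1 (pos 1,3,5,7): 0⊕0⊕1⊕0 = 1
s2 (pos 2,3,6,7): 1⊕0⊕0⊕0 = 1
s4 (pos 4,5,6,7): 1⊕1⊕0⊕0 = 0
Syndrome s4…s1 = 011 → error at position 3.
Flip position 3: 0101100 → 0111100
Read data bits from positions 3,5,6,7: 1100

1100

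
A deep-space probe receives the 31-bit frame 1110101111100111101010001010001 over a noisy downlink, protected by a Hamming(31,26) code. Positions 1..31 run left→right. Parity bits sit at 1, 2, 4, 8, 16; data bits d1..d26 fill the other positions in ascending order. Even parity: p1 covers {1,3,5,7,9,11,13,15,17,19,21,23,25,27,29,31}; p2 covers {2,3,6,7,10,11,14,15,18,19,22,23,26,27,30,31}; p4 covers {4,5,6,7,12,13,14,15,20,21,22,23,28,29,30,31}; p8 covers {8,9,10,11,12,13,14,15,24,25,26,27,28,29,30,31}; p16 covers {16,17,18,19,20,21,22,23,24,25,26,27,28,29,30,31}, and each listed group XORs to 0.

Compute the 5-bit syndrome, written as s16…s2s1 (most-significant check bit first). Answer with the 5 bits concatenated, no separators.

11001

s1 (pos 1,3,5,7,9,11,13,15,17,19,21,23,25,27,29,31): 1⊕1⊕1⊕1⊕1⊕1⊕0⊕1⊕1⊕1⊕1⊕0⊕1⊕1⊕0⊕1 = 1
s2 (pos 2,3,6,7,10,11,14,15,18,19,22,23,26,27,30,31): 1⊕1⊕0⊕1⊕1⊕1⊕1⊕1⊕0⊕1⊕0⊕0⊕0⊕1⊕0⊕1 = 0
s4 (pos 4,5,6,7,12,13,14,15,20,21,22,23,28,29,30,31): 0⊕1⊕0⊕1⊕0⊕0⊕1⊕1⊕0⊕1⊕0⊕0⊕0⊕0⊕0⊕1 = 0
s8 (pos 8,9,10,11,12,13,14,15,24,25,26,27,28,29,30,31): 1⊕1⊕1⊕1⊕0⊕0⊕1⊕1⊕0⊕1⊕0⊕1⊕0⊕0⊕0⊕1 = 1
s16 (pos 16,17,18,19,20,21,22,23,24,25,26,27,28,29,30,31): 1⊕1⊕0⊕1⊕0⊕1⊕0⊕0⊕0⊕1⊕0⊕1⊕0⊕0⊕0⊕1 = 1
Syndrome s16…s1 = 11001 → error at position 25.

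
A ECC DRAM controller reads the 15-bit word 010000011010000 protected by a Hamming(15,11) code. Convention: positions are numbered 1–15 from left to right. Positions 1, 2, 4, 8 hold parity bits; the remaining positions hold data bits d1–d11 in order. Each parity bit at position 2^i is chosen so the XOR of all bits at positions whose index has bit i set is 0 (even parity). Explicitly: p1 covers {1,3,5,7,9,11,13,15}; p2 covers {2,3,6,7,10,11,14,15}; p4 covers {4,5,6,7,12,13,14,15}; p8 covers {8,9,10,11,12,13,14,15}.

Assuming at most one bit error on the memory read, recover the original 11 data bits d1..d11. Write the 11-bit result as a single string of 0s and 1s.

s1 (pos 1,3,5,7,9,11,13,15): 0⊕0⊕0⊕0⊕1⊕1⊕0⊕0 = 0
s2 (pos 2,3,6,7,10,11,14,15): 1⊕0⊕0⊕0⊕0⊕1⊕0⊕0 = 0
s4 (pos 4,5,6,7,12,13,14,15): 0⊕0⊕0⊕0⊕0⊕0⊕0⊕0 = 0
s8 (pos 8,9,10,11,12,13,14,15): 1⊕1⊕0⊕1⊕0⊕0⊕0⊕0 = 1
Syndrome s8…s1 = 1000 → error at position 8.
Flip position 8: 010000011010000 → 010000001010000
Read data bits from positions 3,5,6,7,9,10,11,12,13,14,15: 00001010000

00001010000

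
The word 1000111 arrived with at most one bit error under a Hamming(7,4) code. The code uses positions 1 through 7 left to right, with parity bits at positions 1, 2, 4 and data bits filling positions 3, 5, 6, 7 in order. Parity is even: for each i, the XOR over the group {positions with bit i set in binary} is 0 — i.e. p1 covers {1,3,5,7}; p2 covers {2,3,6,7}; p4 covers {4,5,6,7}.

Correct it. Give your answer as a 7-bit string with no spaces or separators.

s1 (pos 1,3,5,7): 1⊕0⊕1⊕1 = 1
s2 (pos 2,3,6,7): 0⊕0⊕1⊕1 = 0
s4 (pos 4,5,6,7): 0⊕1⊕1⊕1 = 1
Syndrome s4…s1 = 101 → error at position 5.
Flip position 5: 1000111 → 1000011

1000011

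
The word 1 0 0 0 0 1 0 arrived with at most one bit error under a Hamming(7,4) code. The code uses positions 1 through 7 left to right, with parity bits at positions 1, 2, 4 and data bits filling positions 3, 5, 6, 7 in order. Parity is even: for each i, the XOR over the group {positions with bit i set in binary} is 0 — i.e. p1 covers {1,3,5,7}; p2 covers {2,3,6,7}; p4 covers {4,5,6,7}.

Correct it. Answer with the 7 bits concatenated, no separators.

s1 (pos 1,3,5,7): 1⊕0⊕0⊕0 = 1
s2 (pos 2,3,6,7): 0⊕0⊕1⊕0 = 1
s4 (pos 4,5,6,7): 0⊕0⊕1⊕0 = 1
Syndrome s4…s1 = 111 → error at position 7.
Flip position 7: 1000010 → 1000011

1000011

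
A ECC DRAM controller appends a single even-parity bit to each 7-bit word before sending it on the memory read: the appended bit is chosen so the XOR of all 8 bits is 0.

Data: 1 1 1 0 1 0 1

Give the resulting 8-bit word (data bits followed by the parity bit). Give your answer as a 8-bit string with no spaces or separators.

11101011

XOR of the 7 data bits: 1⊕1⊕1⊕0⊕1⊕0⊕1 = 1
Parity bit = 1 (so all 8 bits XOR to 0).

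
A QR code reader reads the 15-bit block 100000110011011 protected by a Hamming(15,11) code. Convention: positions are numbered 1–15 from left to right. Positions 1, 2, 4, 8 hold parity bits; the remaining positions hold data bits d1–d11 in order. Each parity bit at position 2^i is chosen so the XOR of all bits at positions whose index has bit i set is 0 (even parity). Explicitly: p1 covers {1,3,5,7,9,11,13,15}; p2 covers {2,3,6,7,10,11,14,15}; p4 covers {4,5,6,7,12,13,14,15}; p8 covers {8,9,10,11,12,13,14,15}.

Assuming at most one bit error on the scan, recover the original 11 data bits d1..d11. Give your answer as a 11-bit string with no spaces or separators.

00010011011

s1 (pos 1,3,5,7,9,11,13,15): 1⊕0⊕0⊕1⊕0⊕1⊕0⊕1 = 0
s2 (pos 2,3,6,7,10,11,14,15): 0⊕0⊕0⊕1⊕0⊕1⊕1⊕1 = 0
s4 (pos 4,5,6,7,12,13,14,15): 0⊕0⊕0⊕1⊕1⊕0⊕1⊕1 = 0
s8 (pos 8,9,10,11,12,13,14,15): 1⊕0⊕0⊕1⊕1⊕0⊕1⊕1 = 1
Syndrome s8…s1 = 1000 → error at position 8.
Flip position 8: 100000110011011 → 100000100011011
Read data bits from positions 3,5,6,7,9,10,11,12,13,14,15: 00010011011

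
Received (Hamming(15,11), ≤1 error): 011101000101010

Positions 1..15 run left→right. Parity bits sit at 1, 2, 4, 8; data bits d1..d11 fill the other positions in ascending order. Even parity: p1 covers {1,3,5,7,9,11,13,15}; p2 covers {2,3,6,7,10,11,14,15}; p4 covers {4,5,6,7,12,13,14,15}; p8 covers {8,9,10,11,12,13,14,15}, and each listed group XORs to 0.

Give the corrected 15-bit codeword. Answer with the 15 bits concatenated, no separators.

011101000111010

s1 (pos 1,3,5,7,9,11,13,15): 0⊕1⊕0⊕0⊕0⊕0⊕0⊕0 = 1
s2 (pos 2,3,6,7,10,11,14,15): 1⊕1⊕1⊕0⊕1⊕0⊕1⊕0 = 1
s4 (pos 4,5,6,7,12,13,14,15): 1⊕0⊕1⊕0⊕1⊕0⊕1⊕0 = 0
s8 (pos 8,9,10,11,12,13,14,15): 0⊕0⊕1⊕0⊕1⊕0⊕1⊕0 = 1
Syndrome s8…s1 = 1011 → error at position 11.
Flip position 11: 011101000101010 → 011101000111010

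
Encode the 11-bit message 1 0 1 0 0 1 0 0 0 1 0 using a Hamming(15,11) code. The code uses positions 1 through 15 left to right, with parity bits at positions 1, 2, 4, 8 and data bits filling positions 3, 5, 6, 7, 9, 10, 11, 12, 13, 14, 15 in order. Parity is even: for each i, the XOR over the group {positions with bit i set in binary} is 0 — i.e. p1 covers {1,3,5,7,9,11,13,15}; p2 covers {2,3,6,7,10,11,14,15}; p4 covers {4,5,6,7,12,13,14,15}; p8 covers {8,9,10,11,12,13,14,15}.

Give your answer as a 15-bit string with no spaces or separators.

101001000100010

Place data at non-parity positions: p1 p2 1 p4 0 1 0 p8 0 1 0 0 0 1 0
p1 (pos 1,3,5,7,9,11,13,15): XOR of data positions = 1⊕0⊕0⊕0⊕0⊕0⊕0 = 1
p2 (pos 2,3,6,7,10,11,14,15): XOR of data positions = 1⊕1⊕0⊕1⊕0⊕1⊕0 = 0
p4 (pos 4,5,6,7,12,13,14,15): XOR of data positions = 0⊕1⊕0⊕0⊕0⊕1⊕0 = 0
p8 (pos 8,9,10,11,12,13,14,15): XOR of data positions = 0⊕1⊕0⊕0⊕0⊕1⊕0 = 0
Codeword: 101001000100010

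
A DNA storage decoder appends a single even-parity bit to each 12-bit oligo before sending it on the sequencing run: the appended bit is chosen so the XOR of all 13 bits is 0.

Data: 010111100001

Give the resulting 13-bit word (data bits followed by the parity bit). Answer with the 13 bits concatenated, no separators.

XOR of the 12 data bits: 0⊕1⊕0⊕1⊕1⊕1⊕1⊕0⊕0⊕0⊕0⊕1 = 0
Parity bit = 0 (so all 13 bits XOR to 0).

0101111000010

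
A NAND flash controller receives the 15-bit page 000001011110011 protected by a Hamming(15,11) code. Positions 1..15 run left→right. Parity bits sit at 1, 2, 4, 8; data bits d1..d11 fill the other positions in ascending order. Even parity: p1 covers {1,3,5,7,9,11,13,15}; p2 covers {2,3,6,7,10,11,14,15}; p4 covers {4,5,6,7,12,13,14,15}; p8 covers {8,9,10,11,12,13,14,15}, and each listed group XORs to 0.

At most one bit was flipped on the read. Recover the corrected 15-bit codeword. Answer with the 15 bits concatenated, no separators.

000001111110011

s1 (pos 1,3,5,7,9,11,13,15): 0⊕0⊕0⊕0⊕1⊕1⊕0⊕1 = 1
s2 (pos 2,3,6,7,10,11,14,15): 0⊕0⊕1⊕0⊕1⊕1⊕1⊕1 = 1
s4 (pos 4,5,6,7,12,13,14,15): 0⊕0⊕1⊕0⊕0⊕0⊕1⊕1 = 1
s8 (pos 8,9,10,11,12,13,14,15): 1⊕1⊕1⊕1⊕0⊕0⊕1⊕1 = 0
Syndrome s8…s1 = 0111 → error at position 7.
Flip position 7: 000001011110011 → 000001111110011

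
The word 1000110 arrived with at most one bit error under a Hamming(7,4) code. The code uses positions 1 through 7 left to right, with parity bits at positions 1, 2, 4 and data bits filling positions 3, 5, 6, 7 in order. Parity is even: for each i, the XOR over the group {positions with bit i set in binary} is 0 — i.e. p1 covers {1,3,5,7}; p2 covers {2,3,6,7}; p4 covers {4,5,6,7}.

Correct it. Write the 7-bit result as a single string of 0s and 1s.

1100110

s1 (pos 1,3,5,7): 1⊕0⊕1⊕0 = 0
s2 (pos 2,3,6,7): 0⊕0⊕1⊕0 = 1
s4 (pos 4,5,6,7): 0⊕1⊕1⊕0 = 0
Syndrome s4…s1 = 010 → error at position 2.
Flip position 2: 1000110 → 1100110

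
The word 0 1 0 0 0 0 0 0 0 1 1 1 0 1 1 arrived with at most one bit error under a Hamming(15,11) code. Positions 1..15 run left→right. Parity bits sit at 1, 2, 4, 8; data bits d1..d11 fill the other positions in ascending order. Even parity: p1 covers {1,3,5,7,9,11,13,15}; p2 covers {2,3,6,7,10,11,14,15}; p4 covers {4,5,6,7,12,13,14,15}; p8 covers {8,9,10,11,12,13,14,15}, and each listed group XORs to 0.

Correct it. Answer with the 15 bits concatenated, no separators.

s1 (pos 1,3,5,7,9,11,13,15): 0⊕0⊕0⊕0⊕0⊕1⊕0⊕1 = 0
s2 (pos 2,3,6,7,10,11,14,15): 1⊕0⊕0⊕0⊕1⊕1⊕1⊕1 = 1
s4 (pos 4,5,6,7,12,13,14,15): 0⊕0⊕0⊕0⊕1⊕0⊕1⊕1 = 1
s8 (pos 8,9,10,11,12,13,14,15): 0⊕0⊕1⊕1⊕1⊕0⊕1⊕1 = 1
Syndrome s8…s1 = 1110 → error at position 14.
Flip position 14: 010000000111011 → 010000000111001

010000000111001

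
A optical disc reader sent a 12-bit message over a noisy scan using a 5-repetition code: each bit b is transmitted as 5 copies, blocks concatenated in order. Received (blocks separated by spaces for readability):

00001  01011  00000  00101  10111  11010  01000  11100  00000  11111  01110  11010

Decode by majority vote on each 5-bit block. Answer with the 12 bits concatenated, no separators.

Block 1 (00001): 1 one → 0
Block 2 (01011): 3 ones → 1
Block 3 (00000): 0 ones → 0
Block 4 (00101): 2 ones → 0
Block 5 (10111): 4 ones → 1
Block 6 (11010): 3 ones → 1
Block 7 (01000): 1 one → 0
Block 8 (11100): 3 ones → 1
Block 9 (00000): 0 ones → 0
Block 10 (11111): 5 ones → 1
Block 11 (01110): 3 ones → 1
Block 12 (11010): 3 ones → 1

010011010111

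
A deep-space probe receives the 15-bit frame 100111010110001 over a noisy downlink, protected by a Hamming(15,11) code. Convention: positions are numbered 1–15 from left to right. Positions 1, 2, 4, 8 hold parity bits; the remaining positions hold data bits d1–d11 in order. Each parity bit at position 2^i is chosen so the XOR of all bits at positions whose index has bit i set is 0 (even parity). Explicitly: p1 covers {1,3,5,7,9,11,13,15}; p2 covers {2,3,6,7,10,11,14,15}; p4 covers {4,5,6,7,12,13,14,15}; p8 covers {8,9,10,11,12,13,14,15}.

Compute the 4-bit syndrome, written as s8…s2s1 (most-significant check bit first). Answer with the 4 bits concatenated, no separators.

s1 (pos 1,3,5,7,9,11,13,15): 1⊕0⊕1⊕0⊕0⊕1⊕0⊕1 = 0
s2 (pos 2,3,6,7,10,11,14,15): 0⊕0⊕1⊕0⊕1⊕1⊕0⊕1 = 0
s4 (pos 4,5,6,7,12,13,14,15): 1⊕1⊕1⊕0⊕0⊕0⊕0⊕1 = 0
s8 (pos 8,9,10,11,12,13,14,15): 1⊕0⊕1⊕1⊕0⊕0⊕0⊕1 = 0
Syndrome s8…s1 = 0000 → no error.

0000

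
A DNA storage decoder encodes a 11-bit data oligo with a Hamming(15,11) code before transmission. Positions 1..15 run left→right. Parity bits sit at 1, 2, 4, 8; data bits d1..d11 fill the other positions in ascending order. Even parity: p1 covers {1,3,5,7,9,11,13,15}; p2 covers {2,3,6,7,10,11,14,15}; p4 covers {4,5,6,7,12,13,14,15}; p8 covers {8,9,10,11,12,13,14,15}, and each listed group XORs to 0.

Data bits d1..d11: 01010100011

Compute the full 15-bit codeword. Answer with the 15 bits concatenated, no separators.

100010110100011

Place data at non-parity positions: p1 p2 0 p4 1 0 1 p8 0 1 0 0 0 1 1
p1 (pos 1,3,5,7,9,11,13,15): XOR of data positions = 0⊕1⊕1⊕0⊕0⊕0⊕1 = 1
p2 (pos 2,3,6,7,10,11,14,15): XOR of data positions = 0⊕0⊕1⊕1⊕0⊕1⊕1 = 0
p4 (pos 4,5,6,7,12,13,14,15): XOR of data positions = 1⊕0⊕1⊕0⊕0⊕1⊕1 = 0
p8 (pos 8,9,10,11,12,13,14,15): XOR of data positions = 0⊕1⊕0⊕0⊕0⊕1⊕1 = 1
Codeword: 100010110100011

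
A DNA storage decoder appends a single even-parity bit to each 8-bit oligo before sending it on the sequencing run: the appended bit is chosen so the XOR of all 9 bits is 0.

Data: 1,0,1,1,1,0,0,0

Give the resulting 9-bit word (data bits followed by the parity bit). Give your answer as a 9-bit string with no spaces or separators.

XOR of the 8 data bits: 1⊕0⊕1⊕1⊕1⊕0⊕0⊕0 = 0
Parity bit = 0 (so all 9 bits XOR to 0).

101110000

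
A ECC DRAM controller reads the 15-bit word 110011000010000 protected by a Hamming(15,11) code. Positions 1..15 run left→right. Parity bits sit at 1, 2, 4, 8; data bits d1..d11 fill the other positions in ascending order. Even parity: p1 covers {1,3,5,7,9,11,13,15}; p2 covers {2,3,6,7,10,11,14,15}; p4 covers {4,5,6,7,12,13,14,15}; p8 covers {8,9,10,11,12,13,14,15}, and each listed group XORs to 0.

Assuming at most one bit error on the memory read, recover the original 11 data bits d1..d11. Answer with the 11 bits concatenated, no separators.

01100000000

s1 (pos 1,3,5,7,9,11,13,15): 1⊕0⊕1⊕0⊕0⊕1⊕0⊕0 = 1
s2 (pos 2,3,6,7,10,11,14,15): 1⊕0⊕1⊕0⊕0⊕1⊕0⊕0 = 1
s4 (pos 4,5,6,7,12,13,14,15): 0⊕1⊕1⊕0⊕0⊕0⊕0⊕0 = 0
s8 (pos 8,9,10,11,12,13,14,15): 0⊕0⊕0⊕1⊕0⊕0⊕0⊕0 = 1
Syndrome s8…s1 = 1011 → error at position 11.
Flip position 11: 110011000010000 → 110011000000000
Read data bits from positions 3,5,6,7,9,10,11,12,13,14,15: 01100000000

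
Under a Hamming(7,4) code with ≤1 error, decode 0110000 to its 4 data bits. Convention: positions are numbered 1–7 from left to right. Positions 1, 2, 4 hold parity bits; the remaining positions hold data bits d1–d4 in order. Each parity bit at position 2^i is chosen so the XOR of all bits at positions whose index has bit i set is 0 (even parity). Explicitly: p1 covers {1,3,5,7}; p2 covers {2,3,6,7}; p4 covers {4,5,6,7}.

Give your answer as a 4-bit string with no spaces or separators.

1000

s1 (pos 1,3,5,7): 0⊕1⊕0⊕0 = 1
s2 (pos 2,3,6,7): 1⊕1⊕0⊕0 = 0
s4 (pos 4,5,6,7): 0⊕0⊕0⊕0 = 0
Syndrome s4…s1 = 001 → error at position 1.
Flip position 1: 0110000 → 1110000
Read data bits from positions 3,5,6,7: 1000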